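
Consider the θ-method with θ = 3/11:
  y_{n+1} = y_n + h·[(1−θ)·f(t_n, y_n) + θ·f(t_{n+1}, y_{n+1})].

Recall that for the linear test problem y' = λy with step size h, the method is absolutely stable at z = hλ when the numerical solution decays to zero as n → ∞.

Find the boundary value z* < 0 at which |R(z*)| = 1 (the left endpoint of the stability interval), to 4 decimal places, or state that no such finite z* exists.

z* = -4.4000.

On y'=λy, z=hλ:
  y_{n+1} = y_n + z·[8/11·y_n + 3/11·y_{n+1}] ⇒ (1 − 3/11z)y_{n+1} = (1 + 8/11z)y_n
  R(z) = (1 + 8/11z)/(1 − 3/11z).

Boundary: |R(x)|=1, x<0.
x=-1.57: |R|=0.0993
R=−1: 1+8/11x = −1+3/11x ⇒ -5/11x=2 ⇒ x=2/(-5/11)=-4.4000
Confirm numerically:
  x=-2.945: |R|=0.63322 <1
  x=-2.479: |R|=0.47904 <1
  x=-1.998: |R|=0.29328 <1
  x=-4.973: |R|=1.11054 >1
  x=-4.960: |R|=1.10819 >1
Stable set (-4.4000, 0).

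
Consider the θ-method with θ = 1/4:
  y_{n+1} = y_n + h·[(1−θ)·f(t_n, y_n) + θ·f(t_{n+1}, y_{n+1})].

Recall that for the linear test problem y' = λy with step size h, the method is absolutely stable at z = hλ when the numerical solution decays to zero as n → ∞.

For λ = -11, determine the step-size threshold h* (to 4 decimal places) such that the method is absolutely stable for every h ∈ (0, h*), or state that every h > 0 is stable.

Test eqn y'=λy, z=hλ:
  y_{n+1} = y_n + z·[3/4·y_n + 1/4·y_{n+1}] ⇒ (1 − 1/4z)y_{n+1} = (1 + 3/4z)y_n
  Hence R(z) = (1 + 3/4z)/(1 − 1/4z).

Find x<0 with |R(x)|<1.
x=-1.33: |R|=0.0019
R=−1: 1+3/4x = −1+1/4x ⇒ -1/2x=2 ⇒ x=2/(-1/2)=-4.0000
Confirm numerically:
  x=-2.242: |R|=0.43672 <1
  x=-2.112: |R|=0.38220 <1
  x=-1.672: |R|=0.17913 <1
  x=-4.451: |R|=1.10673 >1
  x=-4.283: |R|=1.06833 >1
  x=-4.231: |R|=1.05613 >1
Stable set (-4.0000, 0).

(-4.0000,0); λ=-11 ⇒ h* = (4)/11 = 0.3636.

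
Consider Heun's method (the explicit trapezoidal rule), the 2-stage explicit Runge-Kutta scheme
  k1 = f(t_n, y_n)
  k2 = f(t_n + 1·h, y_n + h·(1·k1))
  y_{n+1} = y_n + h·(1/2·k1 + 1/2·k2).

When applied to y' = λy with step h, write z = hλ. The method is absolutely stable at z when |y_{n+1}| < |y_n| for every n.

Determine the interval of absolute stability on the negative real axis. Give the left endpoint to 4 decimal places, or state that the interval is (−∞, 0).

(-2.0000, 0).

With y'=λy (z=hλ):
  order 2, 2-stage ⇒ R(z)=1+z+z^2/2
  (e.g. R(-1.35)=0.56125, |R|=0.56125)

Need |R(x)|<1, x<0.
x=-1.35: |R|=0.5613
|R(-2.24)|=1.2688 |R(-1.27)|=0.5364 |R(-1.13)|=0.5085
Bisect:
  x_lo=-2.8166 |R|=2.1501  x_hi=-0.1674 |R|=0.8466
  mid=-1.49202 |R|=0.62104 →hi
  mid=-2.15433 |R|=1.16624 →lo
  mid=-1.82317 |R|=0.83881 →hi
  mid=-1.98875 |R|=0.98881 →hi
  mid=-2.07154 |R|=1.07410 →lo
  mid=-2.03014 |R|=1.03060 →lo
  mid=-2.00945 |R|=1.00949 →lo
  ...
  [-2.00007,-1.99991] ⇒ x*=-2.0000
Interval (-2.0000, 0).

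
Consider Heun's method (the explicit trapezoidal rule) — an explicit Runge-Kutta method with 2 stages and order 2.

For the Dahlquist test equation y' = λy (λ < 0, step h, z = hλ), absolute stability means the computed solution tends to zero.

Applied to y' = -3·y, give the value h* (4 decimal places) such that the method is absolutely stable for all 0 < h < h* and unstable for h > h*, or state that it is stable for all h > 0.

(-2.0000,0); λ=-3 ⇒ h* = 0.6667.

With y'=λy (z=hλ):
  order 2, 2-stage ⇒ R(z)=1+z+z^2/2
  (e.g. R(-1.4)=0.58000, |R|=0.58000)

Boundary: |R(x)|=1, x<0.
x=-1.4: |R|=0.5800
|R(-2.06)|=1.0618 |R(-1.38)|=0.5722 |R(-1.29)|=0.5421
Bisect:
  x_lo=-2.7319 |R|=1.9998  x_hi=-0.1696 |R|=0.8448
  mid=-1.45078 |R|=0.60160 →hi
  mid=-2.09136 |R|=1.09553 →lo
  mid=-1.77107 |R|=0.79727 →hi
  mid=-1.93121 |R|=0.93358 →hi
  mid=-2.01129 |R|=1.01135 →lo
  mid=-1.97125 |R|=0.97166 →hi
  mid=-1.99127 |R|=0.99131 →hi
  mid=-2.00128 |R|=1.00128 →lo
  ...
  [-2.00003,-1.99987] ⇒ x*=-2.0000
Stable set (-2.0000, 0).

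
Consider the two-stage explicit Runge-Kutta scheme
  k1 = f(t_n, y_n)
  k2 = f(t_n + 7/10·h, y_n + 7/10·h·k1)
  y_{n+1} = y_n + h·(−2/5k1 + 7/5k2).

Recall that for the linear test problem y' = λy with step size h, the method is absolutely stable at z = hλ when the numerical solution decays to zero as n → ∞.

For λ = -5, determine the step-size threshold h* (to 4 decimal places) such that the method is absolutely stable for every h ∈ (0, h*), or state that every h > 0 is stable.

On y'=λy, z=hλ:
  k1=λy_n ⇒ h·k1=z·y_n;  k2=λ(1+7/10z)y_n ⇒ h·k2=z(1+7/10z)y_n
  y_{n+1}/y_n = 1 − 2/5z + 7/5z(1+7/10z) = 1 + z + 49/50z²
  ⇒ R(z) = 1 + z + 49/50z².

Find x<0 with |R(x)|<1.
x=-0.65: |R|=0.7641
R=1: x+49/50x²=0 ⇒ x=−50/49=-1.0204; min R=1−1/(4·49/50)=0.7449>−1
Confirm numerically:
  x=-0.989: |R|=0.96956 <1
  x=-0.821: |R|=0.83956 <1
  x=-0.618: |R|=0.75629 <1
  x=-1.323: |R|=1.39232 >1
  x=-1.127: |R|=1.11773 >1
Interval (-1.0204, 0).

(-1.0204,0); λ=-5 ⇒ h* = (50/49)/5 = 0.2041.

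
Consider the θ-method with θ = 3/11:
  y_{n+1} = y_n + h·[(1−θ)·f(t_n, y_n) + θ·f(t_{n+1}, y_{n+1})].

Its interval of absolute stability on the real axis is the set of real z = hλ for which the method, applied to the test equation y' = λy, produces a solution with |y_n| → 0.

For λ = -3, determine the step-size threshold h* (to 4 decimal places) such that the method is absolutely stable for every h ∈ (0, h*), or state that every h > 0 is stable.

(-4.4000,0); λ=-3 ⇒ h* = (22/5)/3 = 1.4667.

Set f=λy, z=hλ:
  y_{n+1} = y_n + z·[8/11·y_n + 3/11·y_{n+1}] ⇒ (1 − 3/11z)y_{n+1} = (1 + 8/11z)y_n
  so R(z) = (1 + 8/11z)/(1 − 3/11z).

Need |R(x)|<1, x<0.
x=-1.43: |R|=0.0288
R=−1: 1+8/11x = −1+3/11x ⇒ -5/11x=2 ⇒ x=2/(-5/11)=-4.4000
Confirm numerically:
  x=-4.366: |R|=0.99295 <1
  x=-3.628: |R|=0.82362 <1
  x=-2.592: |R|=0.51853 <1
  x=-4.929: |R|=1.10257 >1
  x=-4.921: |R|=1.10111 >1
  x=-4.461: |R|=1.01251 >1
Stable set (-4.4000, 0).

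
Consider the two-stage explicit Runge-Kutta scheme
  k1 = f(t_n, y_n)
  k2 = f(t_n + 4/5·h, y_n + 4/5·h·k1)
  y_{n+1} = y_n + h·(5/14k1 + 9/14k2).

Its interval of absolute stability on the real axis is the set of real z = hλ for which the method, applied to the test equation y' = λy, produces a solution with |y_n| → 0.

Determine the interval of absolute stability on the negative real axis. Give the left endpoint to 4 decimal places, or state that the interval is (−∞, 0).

z∈(-1.9444,0).

Test eqn y'=λy, z=hλ:
  k1=λy_n ⇒ h·k1=z·y_n;  k2=λ(1+4/5z)y_n ⇒ h·k2=z(1+4/5z)y_n
  y_{n+1}/y_n = 1 + 5/14z + 9/14z(1+4/5z) = 1 + z + 18/35z²
  Hence R(z) = 1 + z + 18/35z².

Boundary: |R(x)|=1, x<0.
x=-1.04: |R|=0.5163
R=1: x+18/35x²=0 ⇒ x=−35/18=-1.9444; min R=1−1/(4·18/35)=0.5139>−1
Confirm numerically:
  x=-1.188: |R|=0.53783 <1
  x=-0.962: |R|=0.51394 <1
  x=-0.809: |R|=0.52759 <1
  x=-2.182: |R|=1.26658 >1
  x=-1.987: |R|=1.04349 >1
Interval (-1.9444, 0).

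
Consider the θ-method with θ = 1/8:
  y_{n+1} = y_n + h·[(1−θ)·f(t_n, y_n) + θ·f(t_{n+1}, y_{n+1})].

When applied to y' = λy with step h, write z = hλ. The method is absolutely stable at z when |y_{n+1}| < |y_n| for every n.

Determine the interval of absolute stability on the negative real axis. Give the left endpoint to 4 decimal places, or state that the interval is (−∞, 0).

(-2.6667, 0).

Set f=λy, z=hλ:
  y_{n+1} = y_n + z·[7/8·y_n + 1/8·y_{n+1}] ⇒ (1 − 1/8z)y_{n+1} = (1 + 7/8z)y_n
  so R(z) = (1 + 7/8z)/(1 − 1/8z).

Find x<0 with |R(x)|<1.
x=-0.97: |R|=0.1349
R=−1: 1+7/8x = −1+1/8x ⇒ -3/4x=2 ⇒ x=2/(-3/4)=-2.6667
Confirm numerically:
  x=-2.627: |R|=0.97760 <1
  x=-2.472: |R|=0.88846 <1
  x=-1.940: |R|=0.56137 <1
  x=-3.251: |R|=1.31162 >1
  x=-3.121: |R|=1.24512 >1
  x=-2.848: |R|=1.10029 >1
Interval (-2.6667, 0).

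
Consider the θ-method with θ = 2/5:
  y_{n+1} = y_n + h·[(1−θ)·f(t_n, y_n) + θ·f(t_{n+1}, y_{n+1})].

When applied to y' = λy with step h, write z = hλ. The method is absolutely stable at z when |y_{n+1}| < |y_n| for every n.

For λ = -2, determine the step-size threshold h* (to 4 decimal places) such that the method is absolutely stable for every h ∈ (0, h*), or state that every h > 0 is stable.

(-10.0000,0); λ=-2 ⇒ h* = (10)/2 = 5.0000.

Test eqn y'=λy, z=hλ:
  y_{n+1} = y_n + z·[3/5·y_n + 2/5·y_{n+1}] ⇒ (1 − 2/5z)y_{n+1} = (1 + 3/5z)y_n
  R(z) = (1 + 3/5z)/(1 − 2/5z).

Need |R(x)|<1, x<0.
x=-0.84: |R|=0.3713
R=−1: 1+3/5x = −1+2/5x ⇒ -1/5x=2 ⇒ x=2/(-1/5)=-10.0000
Confirm numerically:
  x=-8.910: |R|=0.95223 <1
  x=-6.550: |R|=0.80939 <1
  x=-5.291: |R|=0.69779 <1
  x=-5.263: |R|=0.69490 <1
  x=-10.502: |R|=1.01930 >1
  x=-10.326: |R|=1.01271 >1
  x=-10.138: |R|=1.00546 >1
Interval (-10.0000, 0).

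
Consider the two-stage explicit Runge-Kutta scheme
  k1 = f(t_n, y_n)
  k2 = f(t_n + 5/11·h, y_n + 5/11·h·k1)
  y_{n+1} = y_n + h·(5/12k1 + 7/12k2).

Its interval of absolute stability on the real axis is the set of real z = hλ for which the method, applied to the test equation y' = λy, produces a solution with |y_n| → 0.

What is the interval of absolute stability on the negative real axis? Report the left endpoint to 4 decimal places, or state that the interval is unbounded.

z∈(-3.7714,0).

With y'=λy (z=hλ):
  k1=λy_n ⇒ h·k1=z·y_n;  k2=λ(1+5/11z)y_n ⇒ h·k2=z(1+5/11z)y_n
  y_{n+1}/y_n = 1 + 5/12z + 7/12z(1+5/11z) = 1 + z + 35/132z²
  ⇒ R(z) = 1 + z + 35/132z².

Need |R(x)|<1, x<0.
x=-0.68: |R|=0.4426
R=1: x+35/132x²=0 ⇒ x=−132/35=-3.7714; min R=1−1/(4·35/132)=0.0571>−1
Confirm numerically:
  x=-3.175: |R|=0.49789 <1
  x=-2.459: |R|=0.14429 <1
  x=-2.435: |R|=0.13714 <1
  x=-1.887: |R|=0.05714 <1
  x=-3.936: |R|=1.17175 >1
  x=-3.879: |R|=1.11064 >1
  x=-3.860: |R|=1.09065 >1
Interval (-3.7714, 0).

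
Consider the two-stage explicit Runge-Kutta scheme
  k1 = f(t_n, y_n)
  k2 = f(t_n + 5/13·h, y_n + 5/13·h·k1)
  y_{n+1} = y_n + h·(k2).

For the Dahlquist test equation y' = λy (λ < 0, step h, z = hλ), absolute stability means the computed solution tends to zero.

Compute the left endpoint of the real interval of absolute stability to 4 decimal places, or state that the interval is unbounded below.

With y'=λy (z=hλ):
  k1=λy_n ⇒ h·k1=z·y_n;  k2=λ(1+5/13z)y_n ⇒ h·k2=z(1+5/13z)y_n
  y_{n+1}/y_n = 1 + z(1+5/13z) = 1 + z + 5/13z²
  ⇒ R(z) = 1 + z + 5/13z².

Solve |R(x)|<1 on ℝ⁻.
x=-0.6: |R|=0.5385
R=1: x+5/13x²=0 ⇒ x=−13/5=-2.6000; min R=1−1/(4·5/13)=0.3500>−1
Confirm numerically:
  x=-1.405: |R|=0.35424 <1
  x=-1.340: |R|=0.35062 <1
  x=-1.104: |R|=0.36478 <1
  x=-2.772: |R|=1.18338 >1
  x=-2.698: |R|=1.10169 >1
  x=-2.686: |R|=1.08884 >1
Interval (-2.6000, 0).

z* = -2.6000.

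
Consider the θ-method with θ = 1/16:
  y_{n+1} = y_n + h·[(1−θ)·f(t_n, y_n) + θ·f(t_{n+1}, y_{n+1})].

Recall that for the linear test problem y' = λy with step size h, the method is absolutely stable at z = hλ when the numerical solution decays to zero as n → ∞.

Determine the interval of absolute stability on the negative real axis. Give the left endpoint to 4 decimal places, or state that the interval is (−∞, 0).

On y'=λy, z=hλ:
  y_{n+1} = y_n + z·[15/16·y_n + 1/16·y_{n+1}] ⇒ (1 − 1/16z)y_{n+1} = (1 + 15/16z)y_n
  ⇒ R(z) = (1 + 15/16z)/(1 − 1/16z).

Solve |R(x)|<1 on ℝ⁻.
x=-1.27: |R|=0.1766
R=−1: 1+15/16x = −1+1/16x ⇒ -7/8x=2 ⇒ x=2/(-7/8)=-2.2857
Confirm numerically:
  x=-2.091: |R|=0.84932 <1
  x=-2.018: |R|=0.79199 <1
  x=-1.773: |R|=0.59613 <1
  x=-1.737: |R|=0.56689 <1
  x=-2.857: |R|=1.42414 >1
  x=-2.767: |R|=1.35903 >1
  x=-2.717: |R|=1.32259 >1
Interval (-2.2857, 0).

(-2.2857, 0).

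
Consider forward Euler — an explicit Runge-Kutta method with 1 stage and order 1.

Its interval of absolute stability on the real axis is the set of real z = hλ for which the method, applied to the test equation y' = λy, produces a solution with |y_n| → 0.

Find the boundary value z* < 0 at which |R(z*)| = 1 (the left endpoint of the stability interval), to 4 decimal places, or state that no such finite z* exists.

left endpoint -2.0000.

With y'=λy (z=hλ):
  order 1, 1-stage ⇒ R(z)=1+z
  (e.g. R(-0.35)=0.65000, |R|=0.65000)

Boundary: |R(x)|=1, x<0.
x=-0.35: |R|=0.6500
|R(-2.1)|=1.1000 |R(-1.94)|=0.9400 |R(-1.42)|=0.4200
Bisect:
  x_lo=-2.7069 |R|=1.7069  x_hi=-0.2520 |R|=0.7480
  mid=-1.47944 |R|=0.47944 →hi
  mid=-2.09317 |R|=1.09317 →lo
  mid=-1.78630 |R|=0.78630 →hi
  mid=-1.93974 |R|=0.93974 →hi
  mid=-2.01645 |R|=1.01645 →lo
  mid=-1.97810 |R|=0.97810 →hi
  mid=-1.99727 |R|=0.99727 →hi
  ...
  [-2.00012,-1.99997] ⇒ x*=-2.0000
Interval (-2.0000, 0).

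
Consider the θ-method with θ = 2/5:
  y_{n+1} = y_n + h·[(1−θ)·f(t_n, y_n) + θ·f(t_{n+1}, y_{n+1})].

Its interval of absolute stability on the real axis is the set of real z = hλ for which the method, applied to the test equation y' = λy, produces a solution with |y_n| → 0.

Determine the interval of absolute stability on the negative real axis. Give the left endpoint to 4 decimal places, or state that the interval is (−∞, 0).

(-10.0000, 0).

On y'=λy, z=hλ:
  y_{n+1} = y_n + z·[3/5·y_n + 2/5·y_{n+1}] ⇒ (1 − 2/5z)y_{n+1} = (1 + 3/5z)y_n
  so R(z) = (1 + 3/5z)/(1 − 2/5z).

Find x<0 with |R(x)|<1.
x=-0.33: |R|=0.7085
R=−1: 1+3/5x = −1+2/5x ⇒ -1/5x=2 ⇒ x=2/(-1/5)=-10.0000
Confirm numerically:
  x=-9.573: |R|=0.98232 <1
  x=-8.766: |R|=0.94523 <1
  x=-5.596: |R|=0.72801 <1
  x=-5.214: |R|=0.68978 <1
  x=-10.342: |R|=1.01332 >1
  x=-10.103: |R|=1.00409 >1
  x=-10.033: |R|=1.00132 >1
Stable set (-10.0000, 0).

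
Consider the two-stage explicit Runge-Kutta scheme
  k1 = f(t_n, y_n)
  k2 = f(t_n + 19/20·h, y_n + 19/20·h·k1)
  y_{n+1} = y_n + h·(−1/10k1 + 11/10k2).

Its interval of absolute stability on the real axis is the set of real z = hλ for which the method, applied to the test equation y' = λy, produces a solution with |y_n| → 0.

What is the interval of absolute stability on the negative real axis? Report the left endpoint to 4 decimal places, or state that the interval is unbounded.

(-0.9569, 0).

With y'=λy (z=hλ):
  k1=λy_n ⇒ h·k1=z·y_n;  k2=λ(1+19/20z)y_n ⇒ h·k2=z(1+19/20z)y_n
  y_{n+1}/y_n = 1 − 1/10z + 11/10z(1+19/20z) = 1 + z + 209/200z²
  R(z) = 1 + z + 209/200z².

Boundary: |R(x)|=1, x<0.
x=-1.61: |R|=2.0987
R=1: x+209/200x²=0 ⇒ x=−200/209=-0.9569; min R=1−1/(4·209/200)=0.7608>−1
Confirm numerically:
  x=-0.790: |R|=0.86218 <1
  x=-0.730: |R|=0.82688 <1
  x=-0.422: |R|=0.76410 <1
  x=-1.294: |R|=1.45579 >1
  x=-1.138: |R|=1.21532 >1
Interval (-0.9569, 0).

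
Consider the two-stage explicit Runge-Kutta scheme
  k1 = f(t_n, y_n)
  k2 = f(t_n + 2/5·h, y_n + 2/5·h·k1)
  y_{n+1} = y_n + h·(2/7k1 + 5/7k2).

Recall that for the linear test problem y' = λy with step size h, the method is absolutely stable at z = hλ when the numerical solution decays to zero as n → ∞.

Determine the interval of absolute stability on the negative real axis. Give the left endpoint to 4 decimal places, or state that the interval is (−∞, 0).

Set f=λy, z=hλ:
  k1=λy_n ⇒ h·k1=z·y_n;  k2=λ(1+2/5z)y_n ⇒ h·k2=z(1+2/5z)y_n
  y_{n+1}/y_n = 1 + 2/7z + 5/7z(1+2/5z) = 1 + z + 2/7z²
  R(z) = 1 + z + 2/7z².

Boundary: |R(x)|=1, x<0.
x=-1.12: |R|=0.2384
R=1: x+2/7x²=0 ⇒ x=−7/2=-3.5000; min R=1−1/(4·2/7)=0.1250>−1
Confirm numerically:
  x=-3.145: |R|=0.68101 <1
  x=-2.846: |R|=0.46820 <1
  x=-2.716: |R|=0.39162 <1
  x=-1.580: |R|=0.13326 <1
  x=-3.977: |R|=1.54201 >1
  x=-3.929: |R|=1.48158 >1
Stable set (-3.5000, 0).

(-3.5000, 0).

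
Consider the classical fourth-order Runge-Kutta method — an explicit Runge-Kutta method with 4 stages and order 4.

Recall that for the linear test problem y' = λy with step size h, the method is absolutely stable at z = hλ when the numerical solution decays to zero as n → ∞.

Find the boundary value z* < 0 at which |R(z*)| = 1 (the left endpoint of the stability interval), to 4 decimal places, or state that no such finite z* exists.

z* = -2.7853.

On y'=λy, z=hλ:
  order 4, 4-stage ⇒ R(z)=1+z+z^2/2+z^3/6+z^4/24
  (e.g. R(-0.45)=0.63777, |R|=0.63777)

Need |R(x)|<1, x<0.
x=-0.45: |R|=0.6378
|R(-3.03)|=1.4361 |R(-2.49)|=0.6387 |R(-1.3)|=0.2978
Bisect:
  x_lo=-3.5655 |R|=2.9704  x_hi=-0.1491 |R|=0.8615
  mid=-1.85731 |R|=0.29548 →hi
  mid=-2.71141 |R|=0.89421 →hi
  mid=-3.13847 |R|=1.67681 →lo
  mid=-2.92494 |R|=1.23179 →lo
  mid=-2.81818 |R|=1.05072 →lo
  mid=-2.76480 |R|=0.96953 →hi
  mid=-2.79149 |R|=1.00938 →lo
  mid=-2.77814 |R|=0.98927 →hi
  mid=-2.78481 |R|=0.99928 →hi
  mid=-2.78815 |R|=1.00432 →lo
  ...
  [-2.78544,-2.78523] ⇒ x*=-2.7853
Interval (-2.7853, 0).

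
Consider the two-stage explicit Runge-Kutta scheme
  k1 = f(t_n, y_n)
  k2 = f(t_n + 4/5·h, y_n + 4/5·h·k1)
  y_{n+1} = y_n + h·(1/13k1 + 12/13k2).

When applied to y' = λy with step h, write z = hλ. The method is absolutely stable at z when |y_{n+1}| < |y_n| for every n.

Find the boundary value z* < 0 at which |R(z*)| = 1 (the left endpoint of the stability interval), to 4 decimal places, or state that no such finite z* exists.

With y'=λy (z=hλ):
  k1=λy_n ⇒ h·k1=z·y_n;  k2=λ(1+4/5z)y_n ⇒ h·k2=z(1+4/5z)y_n
  y_{n+1}/y_n = 1 + 1/13z + 12/13z(1+4/5z) = 1 + z + 48/65z²
  R(z) = 1 + z + 48/65z².

Boundary: |R(x)|=1, x<0.
x=-0.32: |R|=0.7556
R=1: x+48/65x²=0 ⇒ x=−65/48=-1.3542; min R=1−1/(4·48/65)=0.6615>−1
Confirm numerically:
  x=-1.324: |R|=0.97051 <1
  x=-1.008: |R|=0.74232 <1
  x=-0.972: |R|=0.72569 <1
  x=-0.944: |R|=0.71407 <1
  x=-1.519: |R|=1.18490 >1
  x=-1.487: |R|=1.14586 >1
  x=-1.466: |R|=1.12107 >1
Stable set (-1.3542, 0).

left endpoint -1.3542.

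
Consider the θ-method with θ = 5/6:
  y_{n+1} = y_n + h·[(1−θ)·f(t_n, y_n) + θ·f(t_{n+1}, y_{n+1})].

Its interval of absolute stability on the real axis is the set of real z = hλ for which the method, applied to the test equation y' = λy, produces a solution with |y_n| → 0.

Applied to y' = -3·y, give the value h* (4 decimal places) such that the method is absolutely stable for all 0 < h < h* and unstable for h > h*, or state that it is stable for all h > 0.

Test eqn y'=λy, z=hλ:
  y_{n+1} = y_n + z·[1/6·y_n + 5/6·y_{n+1}] ⇒ (1 − 5/6z)y_{n+1} = (1 + 1/6z)y_n
  Hence R(z) = (1 + 1/6z)/(1 − 5/6z).

Find x<0 with |R(x)|<1.
x=-0.72: |R|=0.5500
x=-2: |R|=0.2500
x=-10: |R|=0.0714
x=-100: |R|=0.1858
θ=5/6≥1/2 ⇒ |1+1/6x|<|1−5/6x| ∀x<0 ⇒ interval (−∞,0).

interval (−∞, 0). Any h>0 works for λ=-3.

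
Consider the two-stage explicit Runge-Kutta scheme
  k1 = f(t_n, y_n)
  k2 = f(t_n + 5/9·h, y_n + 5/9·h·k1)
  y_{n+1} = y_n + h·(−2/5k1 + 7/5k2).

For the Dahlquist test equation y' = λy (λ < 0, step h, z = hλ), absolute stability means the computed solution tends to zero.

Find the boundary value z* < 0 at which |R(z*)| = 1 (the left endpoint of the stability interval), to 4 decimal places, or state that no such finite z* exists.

left endpoint -1.2857.

With y'=λy (z=hλ):
  k1=λy_n ⇒ h·k1=z·y_n;  k2=λ(1+5/9z)y_n ⇒ h·k2=z(1+5/9z)y_n
  y_{n+1}/y_n = 1 − 2/5z + 7/5z(1+5/9z) = 1 + z + 7/9z²
  R(z) = 1 + z + 7/9z².

Find x<0 with |R(x)|<1.
x=-1.13: |R|=0.8631
R=1: x+7/9x²=0 ⇒ x=−9/7=-1.2857; min R=1−1/(4·7/9)=0.6786>−1
Confirm numerically:
  x=-1.176: |R|=0.89965 <1
  x=-0.926: |R|=0.74093 <1
  x=-0.675: |R|=0.67938 <1
  x=-0.659: |R|=0.67877 <1
  x=-1.848: |R|=1.80819 >1
  x=-1.668: |R|=1.49595 >1
Stable set (-1.2857, 0).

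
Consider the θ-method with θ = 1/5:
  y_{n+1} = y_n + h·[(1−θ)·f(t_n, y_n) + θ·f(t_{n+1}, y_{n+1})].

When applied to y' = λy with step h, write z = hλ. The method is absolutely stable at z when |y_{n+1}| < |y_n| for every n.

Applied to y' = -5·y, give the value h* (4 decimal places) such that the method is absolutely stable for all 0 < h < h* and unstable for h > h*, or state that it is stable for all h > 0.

(-3.3333,0); λ=-5 ⇒ h* = (10/3)/5 = 0.6667.

With y'=λy (z=hλ):
  y_{n+1} = y_n + z·[4/5·y_n + 1/5·y_{n+1}] ⇒ (1 − 1/5z)y_{n+1} = (1 + 4/5z)y_n
  Hence R(z) = (1 + 4/5z)/(1 − 1/5z).

Need |R(x)|<1, x<0.
x=-1.56: |R|=0.1890
R=−1: 1+4/5x = −1+1/5x ⇒ -3/5x=2 ⇒ x=2/(-3/5)=-3.3333
Confirm numerically:
  x=-3.135: |R|=0.92686 <1
  x=-2.645: |R|=0.72989 <1
  x=-2.232: |R|=0.54314 <1
  x=-1.507: |R|=0.15798 <1
  x=-3.901: |R|=1.19133 >1
  x=-3.701: |R|=1.12677 >1
  x=-3.664: |R|=1.11450 >1
So |R|<1 on (-3.3333, 0).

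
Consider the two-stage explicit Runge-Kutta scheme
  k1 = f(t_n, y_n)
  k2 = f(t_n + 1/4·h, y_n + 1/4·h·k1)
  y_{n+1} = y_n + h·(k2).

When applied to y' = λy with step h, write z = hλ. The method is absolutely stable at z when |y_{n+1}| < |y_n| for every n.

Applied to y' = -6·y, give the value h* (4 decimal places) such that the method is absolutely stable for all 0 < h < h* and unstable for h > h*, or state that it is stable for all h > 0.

On y'=λy, z=hλ:
  k1=λy_n ⇒ h·k1=z·y_n;  k2=λ(1+1/4z)y_n ⇒ h·k2=z(1+1/4z)y_n
  y_{n+1}/y_n = 1 + z(1+1/4z) = 1 + z + 1/4z²
  Hence R(z) = 1 + z + 1/4z².

Find x<0 with |R(x)|<1.
x=-1.55: |R|=0.0506
R=1: x+1/4x²=0 ⇒ x=−4=-4.0000; min R=1−1/(4·1/4)=0.0000>−1
Confirm numerically:
  x=-3.840: |R|=0.84640 <1
  x=-3.037: |R|=0.26884 <1
  x=-1.762: |R|=0.01416 <1
  x=-4.269: |R|=1.28709 >1
  x=-4.267: |R|=1.28482 >1
  x=-4.057: |R|=1.05781 >1
Interval (-4.0000, 0).

(-4.0000,0); λ=-6 ⇒ h* = (4)/6 = 0.6667.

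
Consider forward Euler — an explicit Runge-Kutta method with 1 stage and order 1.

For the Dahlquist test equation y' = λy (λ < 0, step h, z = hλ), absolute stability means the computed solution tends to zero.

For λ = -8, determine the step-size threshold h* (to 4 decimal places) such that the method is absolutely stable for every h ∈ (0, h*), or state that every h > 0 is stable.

(-2.0000,0); λ=-8 ⇒ h* = 0.2500.

Set f=λy, z=hλ:
  order 1, 1-stage ⇒ R(z)=1+z
  (e.g. R(-0.31)=0.69000, |R|=0.69000)

Find x<0 with |R(x)|<1.
x=-0.31: |R|=0.6900
|R(-2.16)|=1.1600 |R(-1.72)|=0.7200 |R(-1.36)|=0.3600
Bisect:
  x_lo=-2.4283 |R|=1.4283  x_hi=-0.1755 |R|=0.8245
  mid=-1.30188 |R|=0.30188 →hi
  mid=-1.86506 |R|=0.86506 →hi
  mid=-2.14666 |R|=1.14666 →lo
  mid=-2.00586 |R|=1.00586 →lo
  mid=-1.93546 |R|=0.93546 →hi
  mid=-1.97066 |R|=0.97066 →hi
  mid=-1.98826 |R|=0.98826 →hi
  mid=-1.99706 |R|=0.99706 →hi
  mid=-2.00146 |R|=1.00146 →lo
  ...
  [-2.00009,-1.99995] ⇒ x*=-2.0000
Interval (-2.0000, 0).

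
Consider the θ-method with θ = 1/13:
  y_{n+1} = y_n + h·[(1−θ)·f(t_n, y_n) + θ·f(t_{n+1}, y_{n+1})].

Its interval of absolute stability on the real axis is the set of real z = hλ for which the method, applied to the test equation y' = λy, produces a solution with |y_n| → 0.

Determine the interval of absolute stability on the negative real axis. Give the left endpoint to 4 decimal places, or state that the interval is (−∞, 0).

Set f=λy, z=hλ:
  y_{n+1} = y_n + z·[12/13·y_n + 1/13·y_{n+1}] ⇒ (1 − 1/13z)y_{n+1} = (1 + 12/13z)y_n
  so R(z) = (1 + 12/13z)/(1 − 1/13z).

Find x<0 with |R(x)|<1.
x=-1.12: |R|=0.0312
R=−1: 1+12/13x = −1+1/13x ⇒ -11/13x=2 ⇒ x=2/(-11/13)=-2.3636
Confirm numerically:
  x=-1.859: |R|=0.62642 <1
  x=-1.548: |R|=0.38328 <1
  x=-1.296: |R|=0.17851 <1
  x=-1.119: |R|=0.03031 <1
  x=-2.840: |R|=1.33081 >1
  x=-2.539: |R|=1.12414 >1
  x=-2.440: |R|=1.05440 >1
Stable set (-2.3636, 0).

(-2.3636, 0).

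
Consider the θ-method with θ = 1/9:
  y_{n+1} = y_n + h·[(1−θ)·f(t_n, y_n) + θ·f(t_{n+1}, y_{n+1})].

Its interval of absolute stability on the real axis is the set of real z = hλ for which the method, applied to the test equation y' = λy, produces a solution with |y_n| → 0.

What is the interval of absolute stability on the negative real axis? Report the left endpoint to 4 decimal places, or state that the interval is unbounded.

With y'=λy (z=hλ):
  y_{n+1} = y_n + z·[8/9·y_n + 1/9·y_{n+1}] ⇒ (1 − 1/9z)y_{n+1} = (1 + 8/9z)y_n
  ⇒ R(z) = (1 + 8/9z)/(1 − 1/9z).

Need |R(x)|<1, x<0.
x=-0.67: |R|=0.3764
R=−1: 1+8/9x = −1+1/9x ⇒ -7/9x=2 ⇒ x=2/(-7/9)=-2.5714
Confirm numerically:
  x=-2.264: |R|=0.80895 <1
  x=-1.867: |R|=0.54624 <1
  x=-1.210: |R|=0.06660 <1
  x=-1.081: |R|=0.03492 <1
  x=-3.067: |R|=1.28748 >1
  x=-2.947: |R|=1.22006 >1
So |R|<1 on (-2.5714, 0).

(-2.5714, 0).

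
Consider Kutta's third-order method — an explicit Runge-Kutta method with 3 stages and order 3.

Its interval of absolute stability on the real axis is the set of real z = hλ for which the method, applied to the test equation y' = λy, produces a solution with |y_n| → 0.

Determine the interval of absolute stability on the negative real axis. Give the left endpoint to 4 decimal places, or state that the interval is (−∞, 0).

On y'=λy, z=hλ:
  order 3, 3-stage ⇒ R(z)=1+z+z^2/2+z^3/6
  (e.g. R(-1.37)=0.13989, |R|=0.13989)

Solve |R(x)|<1 on ℝ⁻.
x=-1.37: |R|=0.1399
|R(-2.91)|=1.7830 |R(-2.9)|=1.7598 |R(-0.94)|=0.3634
Bisect:
  x_lo=-3.2612 |R|=2.7241  x_hi=-0.2080 |R|=0.8121
  mid=-1.73458 |R|=0.10002 →hi
  mid=-2.49787 |R|=0.97571 →hi
  mid=-2.87951 |R|=1.71300 →lo
  mid=-2.68869 |R|=1.31361 →lo
  mid=-2.59328 |R|=1.13741 →lo
  mid=-2.54557 |R|=1.05480 →lo
  mid=-2.52172 |R|=1.01482 →lo
  ...
  [-2.51278,-2.51259] ⇒ x*=-2.5127
Interval (-2.5127, 0).

(-2.5127, 0).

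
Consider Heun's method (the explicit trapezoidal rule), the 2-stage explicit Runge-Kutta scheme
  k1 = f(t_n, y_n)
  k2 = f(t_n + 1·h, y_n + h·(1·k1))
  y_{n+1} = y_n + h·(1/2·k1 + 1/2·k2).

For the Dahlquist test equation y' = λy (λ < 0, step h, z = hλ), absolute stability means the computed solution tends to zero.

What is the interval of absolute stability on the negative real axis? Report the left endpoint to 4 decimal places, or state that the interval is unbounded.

z∈(-2.0000,0).

On y'=λy, z=hλ:
  order 2, 2-stage ⇒ R(z)=1+z+z^2/2
  (e.g. R(-1.7)=0.74500, |R|=0.74500)

Find x<0 with |R(x)|<1.
x=-1.7: |R|=0.7450
|R(-1.36)|=0.5648 |R(-1.25)|=0.5312 |R(-0.78)|=0.5242
Bisect:
  x_lo=-2.5387 |R|=1.6839  x_hi=-0.1320 |R|=0.8768
  mid=-1.33535 |R|=0.55623 →hi
  mid=-1.93705 |R|=0.93903 →hi
  mid=-2.23790 |R|=1.26620 →lo
  mid=-2.08748 |R|=1.09130 →lo
  mid=-2.01226 |R|=1.01234 →lo
  mid=-1.97466 |R|=0.97498 →hi
  mid=-1.99346 |R|=0.99348 →hi
  mid=-2.00286 |R|=1.00287 →lo
  mid=-1.99816 |R|=0.99816 →hi
  mid=-2.00051 |R|=1.00051 →lo
  ...
  [-2.00007,-1.99992] ⇒ x*=-2.0000
So |R|<1 on (-2.0000, 0).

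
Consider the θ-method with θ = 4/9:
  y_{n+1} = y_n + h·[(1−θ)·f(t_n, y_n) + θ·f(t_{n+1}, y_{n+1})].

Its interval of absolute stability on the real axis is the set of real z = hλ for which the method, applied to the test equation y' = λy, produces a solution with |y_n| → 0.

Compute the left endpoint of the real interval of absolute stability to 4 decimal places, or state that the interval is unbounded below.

Test eqn y'=λy, z=hλ:
  y_{n+1} = y_n + z·[5/9·y_n + 4/9·y_{n+1}] ⇒ (1 − 4/9z)y_{n+1} = (1 + 5/9z)y_n
  R(z) = (1 + 5/9z)/(1 − 4/9z).

Find x<0 with |R(x)|<1.
x=-0.8: |R|=0.4098
R=−1: 1+5/9x = −1+4/9x ⇒ -1/9x=2 ⇒ x=2/(-1/9)=-18.0000
Confirm numerically:
  x=-14.494: |R|=0.94765 <1
  x=-12.033: |R|=0.89556 <1
  x=-7.824: |R|=0.74747 <1
  x=-7.414: |R|=0.72615 <1
  x=-18.214: |R|=1.00261 >1
  x=-18.043: |R|=1.00053 >1
Interval (-18.0000, 0).

left endpoint -18.0000.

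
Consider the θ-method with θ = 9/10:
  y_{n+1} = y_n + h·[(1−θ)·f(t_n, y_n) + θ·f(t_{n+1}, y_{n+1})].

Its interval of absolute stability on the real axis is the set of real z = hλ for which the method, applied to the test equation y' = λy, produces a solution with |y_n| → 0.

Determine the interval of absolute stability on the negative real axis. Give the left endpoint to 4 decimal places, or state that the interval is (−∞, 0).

(−∞, 0) — no finite endpoint.

On y'=λy, z=hλ:
  y_{n+1} = y_n + z·[1/10·y_n + 9/10·y_{n+1}] ⇒ (1 − 9/10z)y_{n+1} = (1 + 1/10z)y_n
  Hence R(z) = (1 + 1/10z)/(1 − 9/10z).

Find x<0 with |R(x)|<1.
x=-1.58: |R|=0.3476
x=-2: |R|=0.2857
x=-10: |R|=0.0000
x=-100: |R|=0.0989
θ=9/10≥1/2 ⇒ |1+1/10x|<|1−9/10x| ∀x<0 ⇒ unbounded interval.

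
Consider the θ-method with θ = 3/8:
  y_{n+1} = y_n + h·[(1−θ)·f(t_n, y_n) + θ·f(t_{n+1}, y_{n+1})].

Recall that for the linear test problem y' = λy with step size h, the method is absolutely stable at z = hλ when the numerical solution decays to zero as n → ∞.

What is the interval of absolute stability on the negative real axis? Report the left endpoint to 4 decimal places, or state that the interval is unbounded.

(-8.0000, 0).

On y'=λy, z=hλ:
  y_{n+1} = y_n + z·[5/8·y_n + 3/8·y_{n+1}] ⇒ (1 − 3/8z)y_{n+1} = (1 + 5/8z)y_n
  ⇒ R(z) = (1 + 5/8z)/(1 − 3/8z).

Solve |R(x)|<1 on ℝ⁻.
x=-0.68: |R|=0.4582
R=−1: 1+5/8x = −1+3/8x ⇒ -1/4x=2 ⇒ x=2/(-1/4)=-8.0000
Confirm numerically:
  x=-7.003: |R|=0.93126 <1
  x=-4.790: |R|=0.71301 <1
  x=-4.100: |R|=0.61576 <1
  x=-8.292: |R|=1.01776 >1
  x=-8.090: |R|=1.00558 >1
  x=-8.030: |R|=1.00187 >1
Interval (-8.0000, 0).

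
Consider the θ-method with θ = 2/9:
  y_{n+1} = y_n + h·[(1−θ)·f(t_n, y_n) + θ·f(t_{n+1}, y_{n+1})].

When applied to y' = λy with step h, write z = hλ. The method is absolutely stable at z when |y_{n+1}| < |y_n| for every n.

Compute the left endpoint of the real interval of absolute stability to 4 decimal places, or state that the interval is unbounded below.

z* = -3.6000.

Test eqn y'=λy, z=hλ:
  y_{n+1} = y_n + z·[7/9·y_n + 2/9·y_{n+1}] ⇒ (1 − 2/9z)y_{n+1} = (1 + 7/9z)y_n
  Hence R(z) = (1 + 7/9z)/(1 − 2/9z).

Need |R(x)|<1, x<0.
x=-1.22: |R|=0.0402
R=−1: 1+7/9x = −1+2/9x ⇒ -5/9x=2 ⇒ x=2/(-5/9)=-3.6000
Confirm numerically:
  x=-2.569: |R|=0.63538 <1
  x=-1.854: |R|=0.31303 <1
  x=-1.655: |R|=0.20999 <1
  x=-3.862: |R|=1.07833 >1
  x=-3.838: |R|=1.07136 >1
Interval (-3.6000, 0).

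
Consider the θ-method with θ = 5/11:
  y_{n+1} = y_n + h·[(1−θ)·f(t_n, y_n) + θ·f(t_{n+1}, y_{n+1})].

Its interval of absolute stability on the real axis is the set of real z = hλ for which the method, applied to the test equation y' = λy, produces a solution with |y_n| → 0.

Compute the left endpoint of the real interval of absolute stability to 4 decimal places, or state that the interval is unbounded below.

z* = -22.0000.

Set f=λy, z=hλ:
  y_{n+1} = y_n + z·[6/11·y_n + 5/11·y_{n+1}] ⇒ (1 − 5/11z)y_{n+1} = (1 + 6/11z)y_n
  so R(z) = (1 + 6/11z)/(1 − 5/11z).

Boundary: |R(x)|=1, x<0.
x=-0.89: |R|=0.3663
R=−1: 1+6/11x = −1+5/11x ⇒ -1/11x=2 ⇒ x=2/(-1/11)=-22.0000
Confirm numerically:
  x=-19.106: |R|=0.97283 <1
  x=-15.201: |R|=0.92186 <1
  x=-13.103: |R|=0.88372 <1
  x=-22.524: |R|=1.00424 >1
  x=-22.295: |R|=1.00241 >1
  x=-22.021: |R|=1.00017 >1
Interval (-22.0000, 0).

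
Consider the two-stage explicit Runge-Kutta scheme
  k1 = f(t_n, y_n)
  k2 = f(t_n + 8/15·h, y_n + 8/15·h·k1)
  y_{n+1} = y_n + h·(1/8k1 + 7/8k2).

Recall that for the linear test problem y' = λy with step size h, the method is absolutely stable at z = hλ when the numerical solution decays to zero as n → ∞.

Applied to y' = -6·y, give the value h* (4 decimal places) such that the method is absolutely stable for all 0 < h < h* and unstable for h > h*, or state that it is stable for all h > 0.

Test eqn y'=λy, z=hλ:
  k1=λy_n ⇒ h·k1=z·y_n;  k2=λ(1+8/15z)y_n ⇒ h·k2=z(1+8/15z)y_n
  y_{n+1}/y_n = 1 + 1/8z + 7/8z(1+8/15z) = 1 + z + 7/15z²
  so R(z) = 1 + z + 7/15z².

Need |R(x)|<1, x<0.
x=-0.81: |R|=0.4962
R=1: x+7/15x²=0 ⇒ x=−15/7=-2.1429; min R=1−1/(4·7/15)=0.4643>−1
Confirm numerically:
  x=-1.753: |R|=0.68107 <1
  x=-1.700: |R|=0.64867 <1
  x=-1.443: |R|=0.52872 <1
  x=-0.993: |R|=0.46716 <1
  x=-2.612: |R|=1.57185 >1
  x=-2.373: |R|=1.25486 >1
  x=-2.361: |R|=1.24035 >1
So |R|<1 on (-2.1429, 0).

(-2.1429,0); λ=-6 ⇒ h* = (15/7)/6 = 0.3571.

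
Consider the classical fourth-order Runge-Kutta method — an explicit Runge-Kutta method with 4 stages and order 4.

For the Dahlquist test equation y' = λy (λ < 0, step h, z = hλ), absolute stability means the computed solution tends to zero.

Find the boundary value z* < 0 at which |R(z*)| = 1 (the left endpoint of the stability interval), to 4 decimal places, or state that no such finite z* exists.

z* = -2.7853.

Test eqn y'=λy, z=hλ:
  order 4, 4-stage ⇒ R(z)=1+z+z^2/2+z^3/6+z^4/24
  (e.g. R(-1.12)=0.33861, |R|=0.33861)

Need |R(x)|<1, x<0.
x=-1.12: |R|=0.3386
|R(-2.43)|=0.5838 |R(-1.23)|=0.3117 |R(-0.98)|=0.3818
Bisect:
  x_lo=-3.3957 |R|=2.3838  x_hi=-0.2398 |R|=0.7868
  mid=-1.81774 |R|=0.28823 →hi
  mid=-2.60672 |R|=0.76249 →hi
  mid=-3.00121 |R|=1.37741 →lo
  mid=-2.80396 |R|=1.02851 →lo
  mid=-2.70534 |R|=0.88600 →hi
  mid=-2.75465 |R|=0.95477 →hi
  mid=-2.77931 |R|=0.99101 →hi
  mid=-2.79163 |R|=1.00960 →lo
  ...
  [-2.78547,-2.78528] ⇒ x*=-2.7853
Stable set (-2.7853, 0).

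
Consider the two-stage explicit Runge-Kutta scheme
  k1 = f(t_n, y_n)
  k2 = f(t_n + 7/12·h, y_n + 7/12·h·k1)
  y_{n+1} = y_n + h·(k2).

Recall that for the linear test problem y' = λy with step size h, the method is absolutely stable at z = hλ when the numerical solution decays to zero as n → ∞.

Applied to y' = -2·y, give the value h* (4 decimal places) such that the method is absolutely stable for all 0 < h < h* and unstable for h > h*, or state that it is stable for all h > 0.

(-1.7143,0); λ=-2 ⇒ h* = (12/7)/2 = 0.8571.

Test eqn y'=λy, z=hλ:
  k1=λy_n ⇒ h·k1=z·y_n;  k2=λ(1+7/12z)y_n ⇒ h·k2=z(1+7/12z)y_n
  y_{n+1}/y_n = 1 + z(1+7/12z) = 1 + z + 7/12z²
  so R(z) = 1 + z + 7/12z².

Find x<0 with |R(x)|<1.
x=-0.95: |R|=0.5765
R=1: x+7/12x²=0 ⇒ x=−12/7=-1.7143; min R=1−1/(4·7/12)=0.5714>−1
Confirm numerically:
  x=-1.495: |R|=0.80876 <1
  x=-1.420: |R|=0.75623 <1
  x=-1.344: |R|=0.70970 <1
  x=-0.849: |R|=0.57147 <1
  x=-1.920: |R|=1.23040 >1
  x=-1.909: |R|=1.21683 >1
Interval (-1.7143, 0).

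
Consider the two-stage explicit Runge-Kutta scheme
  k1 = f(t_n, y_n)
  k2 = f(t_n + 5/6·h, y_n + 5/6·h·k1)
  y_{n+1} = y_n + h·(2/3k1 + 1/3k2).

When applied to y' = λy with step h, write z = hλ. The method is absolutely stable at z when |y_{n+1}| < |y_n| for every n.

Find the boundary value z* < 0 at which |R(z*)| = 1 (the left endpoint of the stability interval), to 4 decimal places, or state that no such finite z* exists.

left endpoint -3.6000.

On y'=λy, z=hλ:
  k1=λy_n ⇒ h·k1=z·y_n;  k2=λ(1+5/6z)y_n ⇒ h·k2=z(1+5/6z)y_n
  y_{n+1}/y_n = 1 + 2/3z + 1/3z(1+5/6z) = 1 + z + 5/18z²
  ⇒ R(z) = 1 + z + 5/18z².

Boundary: |R(x)|=1, x<0.
x=-1.6: |R|=0.1111
R=1: x+5/18x²=0 ⇒ x=−18/5=-3.6000; min R=1−1/(4·5/18)=0.1000>−1
Confirm numerically:
  x=-2.935: |R|=0.45784 <1
  x=-2.476: |R|=0.22694 <1
  x=-2.430: |R|=0.21025 <1
  x=-1.906: |R|=0.10312 <1
  x=-4.166: |R|=1.65499 >1
  x=-4.020: |R|=1.46900 >1
Stable set (-3.6000, 0).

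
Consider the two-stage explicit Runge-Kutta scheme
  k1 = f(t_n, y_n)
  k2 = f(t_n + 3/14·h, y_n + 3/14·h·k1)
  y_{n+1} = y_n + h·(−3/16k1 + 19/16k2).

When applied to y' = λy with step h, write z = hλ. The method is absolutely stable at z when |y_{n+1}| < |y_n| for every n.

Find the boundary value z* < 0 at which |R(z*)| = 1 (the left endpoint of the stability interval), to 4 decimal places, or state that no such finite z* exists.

Set f=λy, z=hλ:
  k1=λy_n ⇒ h·k1=z·y_n;  k2=λ(1+3/14z)y_n ⇒ h·k2=z(1+3/14z)y_n
  y_{n+1}/y_n = 1 − 3/16z + 19/16z(1+3/14z) = 1 + z + 57/224z²
  ⇒ R(z) = 1 + z + 57/224z².

Need |R(x)|<1, x<0.
x=-1.54: |R|=0.0635
R=1: x+57/224x²=0 ⇒ x=−224/57=-3.9298; min R=1−1/(4·57/224)=0.0175>−1
Confirm numerically:
  x=-3.868: |R|=0.93915 <1
  x=-3.352: |R|=0.50714 <1
  x=-3.161: |R|=0.38159 <1
  x=-2.214: |R|=0.03333 <1
  x=-4.369: |R|=1.48826 >1
  x=-4.352: |R|=1.46753 >1
  x=-4.227: |R|=1.31965 >1
Stable set (-3.9298, 0).

left endpoint -3.9298.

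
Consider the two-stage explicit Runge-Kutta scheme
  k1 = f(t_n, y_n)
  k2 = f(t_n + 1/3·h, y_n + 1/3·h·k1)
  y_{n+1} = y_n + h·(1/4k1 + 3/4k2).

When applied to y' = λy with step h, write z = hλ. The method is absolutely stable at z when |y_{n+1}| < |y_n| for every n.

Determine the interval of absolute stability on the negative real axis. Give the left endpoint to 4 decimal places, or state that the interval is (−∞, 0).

Test eqn y'=λy, z=hλ:
  k1=λy_n ⇒ h·k1=z·y_n;  k2=λ(1+1/3z)y_n ⇒ h·k2=z(1+1/3z)y_n
  y_{n+1}/y_n = 1 + 1/4z + 3/4z(1+1/3z) = 1 + z + 1/4z²
  ⇒ R(z) = 1 + z + 1/4z².

Find x<0 with |R(x)|<1.
x=-1.14: |R|=0.1849
R=1: x+1/4x²=0 ⇒ x=−4=-4.0000; min R=1−1/(4·1/4)=0.0000>−1
Confirm numerically:
  x=-3.682: |R|=0.70728 <1
  x=-3.256: |R|=0.39438 <1
  x=-2.692: |R|=0.11972 <1
  x=-4.505: |R|=1.56876 >1
  x=-4.429: |R|=1.47501 >1
  x=-4.298: |R|=1.32020 >1
Interval (-4.0000, 0).

z∈(-4.0000,0).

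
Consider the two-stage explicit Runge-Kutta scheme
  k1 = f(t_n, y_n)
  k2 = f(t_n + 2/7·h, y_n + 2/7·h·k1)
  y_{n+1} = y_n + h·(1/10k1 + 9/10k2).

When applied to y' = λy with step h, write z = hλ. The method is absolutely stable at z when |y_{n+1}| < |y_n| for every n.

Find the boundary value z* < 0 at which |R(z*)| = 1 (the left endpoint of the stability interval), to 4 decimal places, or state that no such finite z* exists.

With y'=λy (z=hλ):
  k1=λy_n ⇒ h·k1=z·y_n;  k2=λ(1+2/7z)y_n ⇒ h·k2=z(1+2/7z)y_n
  y_{n+1}/y_n = 1 + 1/10z + 9/10z(1+2/7z) = 1 + z + 9/35z²
  R(z) = 1 + z + 9/35z².

Find x<0 with |R(x)|<1.
x=-1.71: |R|=0.0419
R=1: x+9/35x²=0 ⇒ x=−35/9=-3.8889; min R=1−1/(4·9/35)=0.0278>−1
Confirm numerically:
  x=-2.489: |R|=0.10403 <1
  x=-2.488: |R|=0.10375 <1
  x=-2.446: |R|=0.09246 <1
  x=-2.041: |R|=0.03018 <1
  x=-4.483: |R|=1.68487 >1
  x=-4.304: |R|=1.45942 >1
  x=-4.192: |R|=1.32674 >1
Stable set (-3.8889, 0).

z* = -3.8889.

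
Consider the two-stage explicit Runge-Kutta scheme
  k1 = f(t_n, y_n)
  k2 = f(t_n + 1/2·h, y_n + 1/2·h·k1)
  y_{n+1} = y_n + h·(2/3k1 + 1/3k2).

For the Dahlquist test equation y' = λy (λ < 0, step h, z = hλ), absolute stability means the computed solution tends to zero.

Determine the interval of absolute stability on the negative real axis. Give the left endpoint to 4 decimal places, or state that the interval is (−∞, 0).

Test eqn y'=λy, z=hλ:
  k1=λy_n ⇒ h·k1=z·y_n;  k2=λ(1+1/2z)y_n ⇒ h·k2=z(1+1/2z)y_n
  y_{n+1}/y_n = 1 + 2/3z + 1/3z(1+1/2z) = 1 + z + 1/6z²
  so R(z) = 1 + z + 1/6z².

Boundary: |R(x)|=1, x<0.
x=-1.64: |R|=0.1917
R=1: x+1/6x²=0 ⇒ x=−6=-6.0000; min R=1−1/(4·1/6)=-0.5000>−1
Confirm numerically:
  x=-5.096: |R|=0.23220 <1
  x=-5.008: |R|=0.17201 <1
  x=-3.984: |R|=0.33862 <1
  x=-6.312: |R|=1.32822 >1
  x=-6.303: |R|=1.31830 >1
  x=-6.038: |R|=1.03824 >1
Interval (-6.0000, 0).

z∈(-6.0000,0).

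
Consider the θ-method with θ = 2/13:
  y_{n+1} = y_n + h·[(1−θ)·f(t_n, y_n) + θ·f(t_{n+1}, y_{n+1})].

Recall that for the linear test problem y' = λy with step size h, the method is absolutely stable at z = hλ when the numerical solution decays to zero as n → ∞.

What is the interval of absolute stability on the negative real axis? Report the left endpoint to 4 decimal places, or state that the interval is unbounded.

Test eqn y'=λy, z=hλ:
  y_{n+1} = y_n + z·[11/13·y_n + 2/13·y_{n+1}] ⇒ (1 − 2/13z)y_{n+1} = (1 + 11/13z)y_n
  so R(z) = (1 + 11/13z)/(1 − 2/13z).

Find x<0 with |R(x)|<1.
x=-0.41: |R|=0.6143
R=−1: 1+11/13x = −1+2/13x ⇒ -9/13x=2 ⇒ x=2/(-9/13)=-2.8889
Confirm numerically:
  x=-2.212: |R|=0.65037 <1
  x=-2.147: |R|=0.61391 <1
  x=-1.833: |R|=0.42980 <1
  x=-3.289: |R|=1.18393 >1
  x=-3.104: |R|=1.10079 >1
  x=-3.091: |R|=1.09483 >1
Stable set (-2.8889, 0).

(-2.8889, 0).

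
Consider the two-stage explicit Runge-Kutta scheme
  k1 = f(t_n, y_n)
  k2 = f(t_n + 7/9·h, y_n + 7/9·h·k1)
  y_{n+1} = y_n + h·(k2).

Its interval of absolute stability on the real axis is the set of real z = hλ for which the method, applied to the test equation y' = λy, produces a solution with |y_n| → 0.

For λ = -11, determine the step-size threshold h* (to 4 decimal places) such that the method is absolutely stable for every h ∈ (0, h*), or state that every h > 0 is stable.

On y'=λy, z=hλ:
  k1=λy_n ⇒ h·k1=z·y_n;  k2=λ(1+7/9z)y_n ⇒ h·k2=z(1+7/9z)y_n
  y_{n+1}/y_n = 1 + z(1+7/9z) = 1 + z + 7/9z²
  ⇒ R(z) = 1 + z + 7/9z².

Boundary: |R(x)|=1, x<0.
x=-0.88: |R|=0.7223
R=1: x+7/9x²=0 ⇒ x=−9/7=-1.2857; min R=1−1/(4·7/9)=0.6786>−1
Confirm numerically:
  x=-1.192: |R|=0.91312 <1
  x=-1.047: |R|=0.80561 <1
  x=-0.869: |R|=0.71835 <1
  x=-1.714: |R|=1.57095 >1
  x=-1.599: |R|=1.38962 >1
  x=-1.422: |R|=1.15073 >1
Stable set (-1.2857, 0).

(-1.2857,0); λ=-11 ⇒ h* = (9/7)/11 = 0.1169.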